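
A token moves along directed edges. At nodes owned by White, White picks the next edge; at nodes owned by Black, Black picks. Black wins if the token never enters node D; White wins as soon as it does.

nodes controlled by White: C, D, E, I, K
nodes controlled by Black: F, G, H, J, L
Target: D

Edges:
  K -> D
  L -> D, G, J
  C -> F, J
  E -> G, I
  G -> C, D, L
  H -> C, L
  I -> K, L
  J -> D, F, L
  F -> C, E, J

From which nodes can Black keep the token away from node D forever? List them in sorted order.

A0 = {D}
A1: add {K} — K (White) has K→D.
A2: add {I} — I (White) has I→K.
A3: add {E} — E (White) has E→I.
A4 = A3; e.g. C (White) has no edge into A3. Fixed point.
White's attractor = {D, E, I, K}; Black avoids the target exactly from the complement.

C, F, G, H, J, L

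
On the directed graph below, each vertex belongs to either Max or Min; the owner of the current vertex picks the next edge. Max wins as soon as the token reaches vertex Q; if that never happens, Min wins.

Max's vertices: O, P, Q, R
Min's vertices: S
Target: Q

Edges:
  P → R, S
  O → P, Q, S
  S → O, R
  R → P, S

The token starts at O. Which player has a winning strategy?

Max

A0 = {Q}
A1: add {O} — O (Max) has O→Q.
A2 = A1; e.g. P (Max) has no edge into A1. Fixed point.
O ∈ A1, so Max can force the target.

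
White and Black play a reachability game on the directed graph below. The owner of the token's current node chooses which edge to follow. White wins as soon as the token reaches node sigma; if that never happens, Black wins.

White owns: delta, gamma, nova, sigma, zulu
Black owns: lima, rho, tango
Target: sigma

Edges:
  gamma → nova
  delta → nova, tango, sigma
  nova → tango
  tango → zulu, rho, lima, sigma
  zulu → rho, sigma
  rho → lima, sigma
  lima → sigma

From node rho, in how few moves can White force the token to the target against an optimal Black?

2

A0 = {sigma}
A1: add {delta, lima, zulu} — delta (White) has delta→sigma; zulu (White) has zulu→sigma; lima (Black): all of {sigma} already in.
A2: add {rho} — rho (Black): all of {lima, sigma} already in.
rho enters the attractor at level 2, so White can force the target in 2 moves from there.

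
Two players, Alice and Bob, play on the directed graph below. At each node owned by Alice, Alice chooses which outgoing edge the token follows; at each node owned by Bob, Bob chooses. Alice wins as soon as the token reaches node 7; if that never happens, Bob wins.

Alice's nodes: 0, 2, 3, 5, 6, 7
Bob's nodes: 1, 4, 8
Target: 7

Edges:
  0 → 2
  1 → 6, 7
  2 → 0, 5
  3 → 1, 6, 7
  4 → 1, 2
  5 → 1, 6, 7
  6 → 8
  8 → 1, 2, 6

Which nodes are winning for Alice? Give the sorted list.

A0 = {7}
A1: add {3, 5} — 3 (Alice) has 3→7; 5 (Alice) has 5→7.
A2: add {2} — 2 (Alice) has 2→5.
A3: add {0} — 0 (Alice) has 0→2.
A4 = A3; e.g. 1 (Bob) can still go to 6. Fixed point.
Alice's winning region = {0, 2, 3, 5, 7}.

0, 2, 3, 5, 7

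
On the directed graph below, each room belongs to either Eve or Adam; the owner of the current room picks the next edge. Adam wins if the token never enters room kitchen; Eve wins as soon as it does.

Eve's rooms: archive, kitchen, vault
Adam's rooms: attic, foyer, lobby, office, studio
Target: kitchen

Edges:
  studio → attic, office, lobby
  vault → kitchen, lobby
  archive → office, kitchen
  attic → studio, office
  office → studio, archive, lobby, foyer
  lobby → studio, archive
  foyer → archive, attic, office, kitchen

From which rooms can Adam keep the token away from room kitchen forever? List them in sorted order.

attic, foyer, lobby, office, studio

A0 = {kitchen}
A1: add {archive, vault} — vault (Eve) has vault→kitchen; archive (Eve) has archive→kitchen.
A2 = A1; e.g. studio (Adam) can still go to attic. Fixed point.
Eve's attractor = {archive, kitchen, vault}; Adam avoids the target exactly from the complement.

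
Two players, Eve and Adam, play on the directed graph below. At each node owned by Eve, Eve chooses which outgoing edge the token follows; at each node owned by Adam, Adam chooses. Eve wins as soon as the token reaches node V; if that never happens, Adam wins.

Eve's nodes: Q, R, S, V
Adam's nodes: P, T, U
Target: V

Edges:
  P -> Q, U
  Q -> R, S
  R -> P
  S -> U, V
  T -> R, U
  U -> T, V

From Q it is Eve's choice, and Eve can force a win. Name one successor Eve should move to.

S

A0 = {V}
A1: add {S} — S (Eve) has S→V.
A2: add {Q} — Q (Eve) has Q→S.
A3 = A2; e.g. P (Adam) can still go to U. Fixed point.
From Q, successor S is in the attractor (rank 1); the other successor R is not.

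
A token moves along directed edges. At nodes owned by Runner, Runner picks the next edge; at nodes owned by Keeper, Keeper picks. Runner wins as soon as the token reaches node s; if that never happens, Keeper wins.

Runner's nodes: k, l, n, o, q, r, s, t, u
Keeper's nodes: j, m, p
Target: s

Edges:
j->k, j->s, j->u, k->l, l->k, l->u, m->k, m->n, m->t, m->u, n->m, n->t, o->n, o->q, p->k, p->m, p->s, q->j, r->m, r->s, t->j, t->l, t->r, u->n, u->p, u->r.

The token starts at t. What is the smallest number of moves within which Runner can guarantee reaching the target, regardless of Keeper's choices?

2

A0 = {s}
A1: add {r} — r (Runner) has r→s.
A2: add {t, u} — t (Runner) has t→r; u (Runner) has u→r.
t enters the attractor at level 2, so Runner can force the target in 2 moves from there.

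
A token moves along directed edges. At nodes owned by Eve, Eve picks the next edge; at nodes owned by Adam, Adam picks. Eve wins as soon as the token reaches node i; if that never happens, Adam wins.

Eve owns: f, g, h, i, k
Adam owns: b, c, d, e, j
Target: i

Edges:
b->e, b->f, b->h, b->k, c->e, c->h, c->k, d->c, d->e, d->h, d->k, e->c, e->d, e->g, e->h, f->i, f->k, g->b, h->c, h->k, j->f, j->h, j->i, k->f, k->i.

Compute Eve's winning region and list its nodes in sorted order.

f, h, i, j, k

A0 = {i}
A1: add {f, k} — f (Eve) has f→i; k (Eve) has k→i.
A2: add {h} — h (Eve) has h→k.
A3: add {j} — j (Adam): all of {f, h, i} already in.
A4 = A3; e.g. b (Adam) can still go to e. Fixed point.
Eve's winning region = {f, h, i, j, k}.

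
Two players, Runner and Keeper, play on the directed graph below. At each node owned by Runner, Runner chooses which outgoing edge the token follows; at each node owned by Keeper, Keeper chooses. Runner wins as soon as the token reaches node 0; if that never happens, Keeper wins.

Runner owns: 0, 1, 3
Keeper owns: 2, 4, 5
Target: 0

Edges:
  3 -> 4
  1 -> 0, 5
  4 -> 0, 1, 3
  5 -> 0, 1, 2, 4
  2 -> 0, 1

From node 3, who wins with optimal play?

Keeper

A0 = {0}
A1: add {1} — 1 (Runner) has 1→0.
A2: add {2} — 2 (Keeper): all of {0, 1} already in.
A3 = A2; e.g. 3 (Runner) has no edge into A2. Fixed point.
3 never enters the attractor, so Keeper can avoid the target forever.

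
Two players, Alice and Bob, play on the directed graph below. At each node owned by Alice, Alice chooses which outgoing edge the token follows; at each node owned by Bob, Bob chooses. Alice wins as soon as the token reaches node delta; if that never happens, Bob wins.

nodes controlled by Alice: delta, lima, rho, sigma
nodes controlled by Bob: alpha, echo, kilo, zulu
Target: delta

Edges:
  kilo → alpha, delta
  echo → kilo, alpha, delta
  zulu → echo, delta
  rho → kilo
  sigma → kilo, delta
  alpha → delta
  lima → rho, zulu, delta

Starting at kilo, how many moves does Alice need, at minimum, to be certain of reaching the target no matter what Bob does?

2

A0 = {delta}
A1: add {alpha, lima, sigma} — lima (Alice) has lima→delta; sigma (Alice) has sigma→delta; alpha (Bob): all of {delta} already in.
A2: add {kilo} — kilo (Bob): all of {alpha, delta} already in.
kilo enters the attractor at level 2, so Alice can force the target in 2 moves from there.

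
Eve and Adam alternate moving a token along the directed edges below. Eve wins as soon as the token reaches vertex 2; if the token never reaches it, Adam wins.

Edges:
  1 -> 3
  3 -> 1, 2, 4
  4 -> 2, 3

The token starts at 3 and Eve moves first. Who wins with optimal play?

Eve

Track states (vertex, player-to-move).
A0 = {(2,Eve), (2,Adam)}
A1: add {(3,Eve), (4,Eve)}.
(3,Eve) ∈ A1 ⇒ Eve forces the target.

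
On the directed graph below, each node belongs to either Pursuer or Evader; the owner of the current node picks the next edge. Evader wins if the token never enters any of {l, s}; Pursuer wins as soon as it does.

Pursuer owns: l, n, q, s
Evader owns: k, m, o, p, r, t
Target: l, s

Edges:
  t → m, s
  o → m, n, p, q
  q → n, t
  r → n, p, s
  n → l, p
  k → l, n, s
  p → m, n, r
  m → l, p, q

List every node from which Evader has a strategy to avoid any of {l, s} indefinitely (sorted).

m, o, p, r, t

A0 = {l, s}
A1: add {n} — n (Pursuer) has n→l.
A2: add {k, q} — k (Evader): all of {l, n, s} already in; q (Pursuer) has q→n.
A3 = A2; e.g. m (Evader) can still go to p. Fixed point.
Pursuer's attractor = {k, l, n, q, s}; Evader avoids the target exactly from the complement.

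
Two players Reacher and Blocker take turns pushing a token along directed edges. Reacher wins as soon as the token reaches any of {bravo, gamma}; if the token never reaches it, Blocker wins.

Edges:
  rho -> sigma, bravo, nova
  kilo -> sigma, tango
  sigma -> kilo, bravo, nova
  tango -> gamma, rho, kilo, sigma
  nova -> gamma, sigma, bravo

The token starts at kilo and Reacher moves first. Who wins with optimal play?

Track states (vertex, player-to-move).
A0 = {(gamma,Reacher), (gamma,Blocker), (bravo,Reacher), (bravo,Blocker)}
A1: add {(rho,Reacher), (sigma,Reacher), (tango,Reacher), (nova,Reacher)}.
A2: add {(rho,Blocker), (kilo,Blocker), (nova,Blocker)}.
A3 = A2; e.g. (kilo,Reacher) stays out. (kilo,Reacher) never enters ⇒ Blocker avoids the target.

Blocker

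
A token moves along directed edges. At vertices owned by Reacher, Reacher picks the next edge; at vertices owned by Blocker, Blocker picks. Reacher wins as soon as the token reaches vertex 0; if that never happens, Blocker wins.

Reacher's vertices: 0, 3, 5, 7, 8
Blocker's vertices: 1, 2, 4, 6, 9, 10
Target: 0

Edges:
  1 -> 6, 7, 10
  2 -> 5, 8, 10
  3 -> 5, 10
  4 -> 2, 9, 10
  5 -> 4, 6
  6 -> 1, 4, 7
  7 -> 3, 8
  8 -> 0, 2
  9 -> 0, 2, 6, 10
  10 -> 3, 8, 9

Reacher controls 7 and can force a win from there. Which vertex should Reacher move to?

8

A0 = {0}
A1: add {8} — 8 (Reacher) has 8→0.
A2: add {7} — 7 (Reacher) has 7→8.
A3 = A2; e.g. 1 (Blocker) can still go to 6. Fixed point.
From 7, successor 8 is in the attractor (rank 1); the other successor 3 is not.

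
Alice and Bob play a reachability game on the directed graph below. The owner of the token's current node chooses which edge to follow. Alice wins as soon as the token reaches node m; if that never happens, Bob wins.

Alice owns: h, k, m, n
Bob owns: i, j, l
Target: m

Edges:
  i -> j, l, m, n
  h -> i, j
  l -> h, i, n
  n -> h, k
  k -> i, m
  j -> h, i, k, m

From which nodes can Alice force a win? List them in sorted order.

k, m, n

A0 = {m}
A1: add {k} — k (Alice) has k→m.
A2: add {n} — n (Alice) has n→k.
A3 = A2; e.g. h (Alice) has no edge into A2. Fixed point.
Alice's winning region = {k, m, n}.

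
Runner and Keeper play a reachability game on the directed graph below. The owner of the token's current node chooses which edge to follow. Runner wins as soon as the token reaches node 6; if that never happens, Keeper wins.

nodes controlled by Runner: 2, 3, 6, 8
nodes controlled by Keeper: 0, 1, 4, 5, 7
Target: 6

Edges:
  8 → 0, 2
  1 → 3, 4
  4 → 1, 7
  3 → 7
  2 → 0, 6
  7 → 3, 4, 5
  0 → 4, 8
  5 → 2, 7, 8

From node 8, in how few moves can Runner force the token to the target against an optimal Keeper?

2

A0 = {6}
A1: add {2} — 2 (Runner) has 2→6.
A2: add {8} — 8 (Runner) has 8→2.
A3 = A2; e.g. 0 (Keeper) can still go to 4. Fixed point.
8 enters the attractor at level 2, so Runner can force the target in 2 moves from there.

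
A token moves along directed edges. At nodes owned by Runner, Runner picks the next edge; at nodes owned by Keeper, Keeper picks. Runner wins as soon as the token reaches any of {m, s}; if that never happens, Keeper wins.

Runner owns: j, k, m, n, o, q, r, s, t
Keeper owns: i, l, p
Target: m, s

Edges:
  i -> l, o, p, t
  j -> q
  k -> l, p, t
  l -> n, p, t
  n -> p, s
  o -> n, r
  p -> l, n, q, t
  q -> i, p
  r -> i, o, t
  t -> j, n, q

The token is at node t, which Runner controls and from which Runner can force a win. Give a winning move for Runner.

n

A0 = {m, s}
A1: add {n} — n (Runner) has n→s.
A2: add {o, t} — o (Runner) has o→n; t (Runner) has t→n.
A3: add {k, r} — k (Runner) has k→t; r (Runner) has r→o.
A4 = A3; e.g. i (Keeper) can still go to l. Fixed point.
From t, successor n is in the attractor (rank 1); the other successors j, q are not.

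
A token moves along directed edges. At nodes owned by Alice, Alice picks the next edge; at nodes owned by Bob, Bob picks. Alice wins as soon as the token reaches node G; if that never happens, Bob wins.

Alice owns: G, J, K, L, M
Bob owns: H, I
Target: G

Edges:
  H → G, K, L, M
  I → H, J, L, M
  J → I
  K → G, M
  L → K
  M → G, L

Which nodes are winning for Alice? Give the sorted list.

A0 = {G}
A1: add {K, M} — K (Alice) has K→G; M (Alice) has M→G.
A2: add {L} — L (Alice) has L→K.
A3: add {H} — H (Bob): all of {G, K, L, M} already in.
A4 = A3; e.g. I (Bob) can still go to J. Fixed point.
Alice's winning region = {G, H, K, L, M}.

G, H, K, L, M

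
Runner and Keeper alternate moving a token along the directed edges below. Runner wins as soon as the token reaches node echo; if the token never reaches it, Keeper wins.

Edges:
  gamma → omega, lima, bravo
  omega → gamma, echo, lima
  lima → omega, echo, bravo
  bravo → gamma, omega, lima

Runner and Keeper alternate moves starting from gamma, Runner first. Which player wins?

Keeper

Track states (vertex, player-to-move).
A0 = {(echo,Runner), (echo,Keeper)}
A1: add {(omega,Runner), (lima,Runner)}.
A2 = A1; e.g. (gamma,Runner) stays out. (gamma,Runner) never enters ⇒ Keeper avoids the target.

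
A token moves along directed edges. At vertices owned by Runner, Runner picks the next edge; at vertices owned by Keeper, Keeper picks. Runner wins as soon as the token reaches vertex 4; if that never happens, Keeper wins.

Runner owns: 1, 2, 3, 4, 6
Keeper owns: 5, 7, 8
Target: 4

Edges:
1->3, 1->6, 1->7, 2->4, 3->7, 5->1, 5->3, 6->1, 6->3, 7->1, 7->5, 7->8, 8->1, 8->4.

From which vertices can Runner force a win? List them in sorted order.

2, 4

A0 = {4}
A1: add {2} — 2 (Runner) has 2→4.
A2 = A1; e.g. 1 (Runner) has no edge into A1. Fixed point.
Runner's winning region = {2, 4}.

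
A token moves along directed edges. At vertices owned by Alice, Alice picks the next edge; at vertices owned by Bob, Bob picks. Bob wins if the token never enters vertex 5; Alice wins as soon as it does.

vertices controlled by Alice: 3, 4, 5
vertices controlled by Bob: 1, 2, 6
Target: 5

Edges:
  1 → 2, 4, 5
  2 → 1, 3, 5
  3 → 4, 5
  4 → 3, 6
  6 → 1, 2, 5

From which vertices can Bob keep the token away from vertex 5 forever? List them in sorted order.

1, 2, 6

A0 = {5}
A1: add {3} — 3 (Alice) has 3→5.
A2: add {4} — 4 (Alice) has 4→3.
A3 = A2; e.g. 1 (Bob) can still go to 2. Fixed point.
Alice's attractor = {3, 4, 5}; Bob avoids the target exactly from the complement.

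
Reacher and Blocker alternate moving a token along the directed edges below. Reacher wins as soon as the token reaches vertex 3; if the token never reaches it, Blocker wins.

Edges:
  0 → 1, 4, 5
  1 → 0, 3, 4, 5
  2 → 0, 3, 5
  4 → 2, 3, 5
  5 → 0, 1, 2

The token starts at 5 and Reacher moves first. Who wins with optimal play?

Blocker

Track states (vertex, player-to-move).
A0 = {(3,Reacher), (3,Blocker)}
A1: add {(1,Reacher), (2,Reacher), (4,Reacher)}.
A2 = A1; e.g. (0,Reacher) stays out. (5,Reacher) never enters ⇒ Blocker avoids the target.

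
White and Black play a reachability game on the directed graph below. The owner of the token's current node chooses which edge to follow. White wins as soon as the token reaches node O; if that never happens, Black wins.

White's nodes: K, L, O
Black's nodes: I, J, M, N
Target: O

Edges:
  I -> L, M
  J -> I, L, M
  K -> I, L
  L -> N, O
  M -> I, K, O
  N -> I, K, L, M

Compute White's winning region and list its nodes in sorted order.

K, L, O

A0 = {O}
A1: add {L} — L (White) has L→O.
A2: add {K} — K (White) has K→L.
A3 = A2; e.g. I (Black) can still go to M. Fixed point.
White's winning region = {K, L, O}.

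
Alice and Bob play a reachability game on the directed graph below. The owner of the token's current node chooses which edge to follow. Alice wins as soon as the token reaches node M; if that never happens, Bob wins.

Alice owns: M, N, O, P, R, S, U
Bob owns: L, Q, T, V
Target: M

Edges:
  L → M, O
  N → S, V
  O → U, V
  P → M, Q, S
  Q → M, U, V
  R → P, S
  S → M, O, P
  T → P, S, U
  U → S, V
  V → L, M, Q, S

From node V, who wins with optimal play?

A0 = {M}
A1: add {P, S} — P (Alice) has P→M; S (Alice) has S→M.
A2: add {N, R, U} — N (Alice) has N→S; R (Alice) has R→P; U (Alice) has U→S.
A3: add {O, T} — O (Alice) has O→U; T (Bob): all of {P, S, U} already in.
A4: add {L} — L (Bob): all of {M, O} already in.
A5 = A4; e.g. Q (Bob) can still go to V. Fixed point.
V never enters the attractor, so Bob can avoid the target forever.

Bob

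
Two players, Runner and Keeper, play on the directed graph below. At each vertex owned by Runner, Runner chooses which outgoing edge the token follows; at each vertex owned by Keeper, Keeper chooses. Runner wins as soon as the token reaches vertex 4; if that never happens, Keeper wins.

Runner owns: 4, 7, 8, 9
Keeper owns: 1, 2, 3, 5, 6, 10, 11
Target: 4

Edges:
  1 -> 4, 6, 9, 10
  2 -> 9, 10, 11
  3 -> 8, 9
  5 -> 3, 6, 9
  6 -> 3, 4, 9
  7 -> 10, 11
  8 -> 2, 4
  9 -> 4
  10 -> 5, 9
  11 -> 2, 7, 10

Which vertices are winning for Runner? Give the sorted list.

1, 3, 4, 5, 6, 7, 8, 9, 10

A0 = {4}
A1: add {8, 9} — 8 (Runner) has 8→4; 9 (Runner) has 9→4.
A2: add {3} — 3 (Keeper): all of {8, 9} already in.
A3: add {6} — 6 (Keeper): all of {3, 4, 9} already in.
A4: add {5} — 5 (Keeper): all of {3, 6, 9} already in.
A5: add {10} — 10 (Keeper): all of {5, 9} already in.
A6: add {1, 7} — 1 (Keeper): all of {4, 6, 9, 10} already in; 7 (Runner) has 7→10.
A7 = A6; e.g. 2 (Keeper) can still go to 11. Fixed point.
Runner's winning region = {1, 3, 4, 5, 6, 7, 8, 9, 10}.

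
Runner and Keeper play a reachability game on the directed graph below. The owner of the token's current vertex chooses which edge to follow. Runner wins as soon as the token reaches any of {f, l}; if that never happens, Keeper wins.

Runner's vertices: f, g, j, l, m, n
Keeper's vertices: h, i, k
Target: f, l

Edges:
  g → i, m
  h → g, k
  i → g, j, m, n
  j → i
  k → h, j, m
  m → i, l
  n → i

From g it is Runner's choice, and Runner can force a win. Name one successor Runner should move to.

m

A0 = {f, l}
A1: add {m} — m (Runner) has m→l.
A2: add {g} — g (Runner) has g→m.
A3 = A2; e.g. h (Keeper) can still go to k. Fixed point.
From g, successor m is in the attractor (rank 1); the other successor i is not.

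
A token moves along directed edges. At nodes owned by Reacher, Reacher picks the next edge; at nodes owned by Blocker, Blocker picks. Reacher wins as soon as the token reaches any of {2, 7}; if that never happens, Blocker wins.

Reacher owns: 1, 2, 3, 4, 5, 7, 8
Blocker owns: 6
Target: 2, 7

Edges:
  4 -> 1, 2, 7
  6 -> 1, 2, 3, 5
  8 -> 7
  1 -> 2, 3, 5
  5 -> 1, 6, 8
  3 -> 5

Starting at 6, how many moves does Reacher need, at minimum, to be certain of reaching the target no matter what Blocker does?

A0 = {2, 7}
A1: add {1, 4, 8} — 1 (Reacher) has 1→2; 4 (Reacher) has 4→2; 8 (Reacher) has 8→7.
A2: add {5} — 5 (Reacher) has 5→1.
A3: add {3} — 3 (Reacher) has 3→5.
A4: add {6} — 6 (Blocker): all of {1, 2, 3, 5} already in.
A4 = all vertices. Fixed point.
6 enters the attractor at level 4, so Reacher can force the target in 4 moves from there.

4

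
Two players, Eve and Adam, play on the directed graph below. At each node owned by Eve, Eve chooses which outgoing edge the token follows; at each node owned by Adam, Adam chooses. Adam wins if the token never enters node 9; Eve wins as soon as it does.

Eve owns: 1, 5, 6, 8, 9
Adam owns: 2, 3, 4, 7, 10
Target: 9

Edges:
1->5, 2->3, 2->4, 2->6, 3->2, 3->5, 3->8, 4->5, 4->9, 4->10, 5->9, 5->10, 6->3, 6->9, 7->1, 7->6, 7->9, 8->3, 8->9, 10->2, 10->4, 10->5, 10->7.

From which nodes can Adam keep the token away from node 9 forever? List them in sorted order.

A0 = {9}
A1: add {5, 6, 8} — 5 (Eve) has 5→9; 6 (Eve) has 6→9; 8 (Eve) has 8→9.
A2: add {1} — 1 (Eve) has 1→5.
A3: add {7} — 7 (Adam): all of {1, 6, 9} already in.
A4 = A3; e.g. 2 (Adam) can still go to 3. Fixed point.
Eve's attractor = {1, 5, 6, 7, 8, 9}; Adam avoids the target exactly from the complement.

2, 3, 4, 10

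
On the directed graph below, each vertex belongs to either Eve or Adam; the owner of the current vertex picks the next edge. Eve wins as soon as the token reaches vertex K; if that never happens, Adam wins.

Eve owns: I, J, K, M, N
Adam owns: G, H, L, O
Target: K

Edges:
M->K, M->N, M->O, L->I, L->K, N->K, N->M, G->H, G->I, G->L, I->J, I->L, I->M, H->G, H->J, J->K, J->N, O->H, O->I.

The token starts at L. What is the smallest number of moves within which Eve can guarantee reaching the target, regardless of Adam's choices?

A0 = {K}
A1: add {J, M, N} — J (Eve) has J→K; M (Eve) has M→K; N (Eve) has N→K.
A2: add {I} — I (Eve) has I→J.
A3: add {L} — L (Adam): all of {I, K} already in.
A4 = A3; e.g. G (Adam) can still go to H. Fixed point.
L enters the attractor at level 3, so Eve can force the target in 3 moves from there.

3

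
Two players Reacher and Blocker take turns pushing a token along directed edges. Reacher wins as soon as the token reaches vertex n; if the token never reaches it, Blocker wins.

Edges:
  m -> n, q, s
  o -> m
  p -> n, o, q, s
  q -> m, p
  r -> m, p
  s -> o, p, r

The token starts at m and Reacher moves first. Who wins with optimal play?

Reacher

Track states (vertex, player-to-move).
A0 = {(n,Reacher), (n,Blocker)}
A1: add {(m,Reacher), (p,Reacher)}.
(m,Reacher) ∈ A1 ⇒ Reacher forces the target.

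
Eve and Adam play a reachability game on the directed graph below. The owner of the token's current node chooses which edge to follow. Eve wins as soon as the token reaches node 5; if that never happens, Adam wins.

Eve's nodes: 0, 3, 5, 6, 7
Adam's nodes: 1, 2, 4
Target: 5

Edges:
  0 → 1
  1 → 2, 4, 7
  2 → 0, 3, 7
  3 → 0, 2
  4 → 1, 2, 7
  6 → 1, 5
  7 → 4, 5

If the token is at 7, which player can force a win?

Eve

A0 = {5}
A1: add {6, 7} — 6 (Eve) has 6→5; 7 (Eve) has 7→5.
A2 = A1; e.g. 0 (Eve) has no edge into A1. Fixed point.
7 ∈ A1, so Eve can force the target.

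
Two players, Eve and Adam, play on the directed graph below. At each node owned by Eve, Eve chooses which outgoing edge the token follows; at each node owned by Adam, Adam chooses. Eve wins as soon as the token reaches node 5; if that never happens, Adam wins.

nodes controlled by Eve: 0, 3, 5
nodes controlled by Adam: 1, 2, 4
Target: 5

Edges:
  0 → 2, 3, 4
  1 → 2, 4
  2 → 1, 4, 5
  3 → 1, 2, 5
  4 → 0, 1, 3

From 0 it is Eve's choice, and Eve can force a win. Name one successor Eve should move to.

A0 = {5}
A1: add {3} — 3 (Eve) has 3→5.
A2: add {0} — 0 (Eve) has 0→3.
A3 = A2; e.g. 1 (Adam) can still go to 2. Fixed point.
From 0, successor 3 is in the attractor (rank 1); the other successors 2, 4 are not.

3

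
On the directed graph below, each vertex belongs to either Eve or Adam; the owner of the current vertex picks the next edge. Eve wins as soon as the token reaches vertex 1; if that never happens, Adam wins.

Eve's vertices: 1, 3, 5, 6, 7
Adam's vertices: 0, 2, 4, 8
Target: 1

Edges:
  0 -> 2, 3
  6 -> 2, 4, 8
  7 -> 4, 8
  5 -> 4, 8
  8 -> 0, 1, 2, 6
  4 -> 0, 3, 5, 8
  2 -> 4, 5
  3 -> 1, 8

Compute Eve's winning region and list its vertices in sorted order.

1, 3

A0 = {1}
A1: add {3} — 3 (Eve) has 3→1.
A2 = A1; e.g. 0 (Adam) can still go to 2. Fixed point.
Eve's winning region = {1, 3}.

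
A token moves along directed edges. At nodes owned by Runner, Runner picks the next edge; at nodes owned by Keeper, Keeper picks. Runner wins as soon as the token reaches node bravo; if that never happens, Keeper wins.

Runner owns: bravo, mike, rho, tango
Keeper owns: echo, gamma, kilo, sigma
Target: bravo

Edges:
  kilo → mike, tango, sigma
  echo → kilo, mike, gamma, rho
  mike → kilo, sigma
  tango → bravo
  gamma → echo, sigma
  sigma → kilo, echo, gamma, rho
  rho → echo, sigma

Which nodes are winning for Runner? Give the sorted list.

bravo, tango

A0 = {bravo}
A1: add {tango} — tango (Runner) has tango→bravo.
A2 = A1; e.g. kilo (Keeper) can still go to mike. Fixed point.
Runner's winning region = {bravo, tango}.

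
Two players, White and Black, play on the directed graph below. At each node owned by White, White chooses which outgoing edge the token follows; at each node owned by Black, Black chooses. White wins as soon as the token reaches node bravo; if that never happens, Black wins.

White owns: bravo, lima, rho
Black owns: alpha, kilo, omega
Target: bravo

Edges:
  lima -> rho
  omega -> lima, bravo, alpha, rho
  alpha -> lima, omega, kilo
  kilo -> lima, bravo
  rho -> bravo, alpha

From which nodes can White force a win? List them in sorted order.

A0 = {bravo}
A1: add {rho} — rho (White) has rho→bravo.
A2: add {lima} — lima (White) has lima→rho.
A3: add {kilo} — kilo (Black): all of {lima, bravo} already in.
A4 = A3; e.g. omega (Black) can still go to alpha. Fixed point.
White's winning region = {bravo, kilo, lima, rho}.

bravo, kilo, lima, rho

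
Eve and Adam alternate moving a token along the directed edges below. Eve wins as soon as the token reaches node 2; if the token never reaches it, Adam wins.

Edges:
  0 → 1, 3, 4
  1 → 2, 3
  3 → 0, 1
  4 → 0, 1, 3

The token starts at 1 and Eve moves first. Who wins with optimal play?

Track states (vertex, player-to-move).
A0 = {(2,Eve), (2,Adam)}
A1: add {(1,Eve)}.
(1,Eve) ∈ A1 ⇒ Eve forces the target.

Eve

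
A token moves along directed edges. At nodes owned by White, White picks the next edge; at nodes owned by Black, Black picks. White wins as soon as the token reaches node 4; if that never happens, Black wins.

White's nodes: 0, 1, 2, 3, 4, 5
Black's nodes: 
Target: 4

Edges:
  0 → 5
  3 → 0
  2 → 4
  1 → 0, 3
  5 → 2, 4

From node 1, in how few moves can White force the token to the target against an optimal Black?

3

A0 = {4}
A1: add {2, 5} — 2 (White) has 2→4; 5 (White) has 5→4.
A2: add {0} — 0 (White) has 0→5.
A3: add {1, 3} — 1 (White) has 1→0; 3 (White) has 3→0.
A3 = all vertices. Fixed point.
1 enters the attractor at level 3, so White can force the target in 3 moves from there.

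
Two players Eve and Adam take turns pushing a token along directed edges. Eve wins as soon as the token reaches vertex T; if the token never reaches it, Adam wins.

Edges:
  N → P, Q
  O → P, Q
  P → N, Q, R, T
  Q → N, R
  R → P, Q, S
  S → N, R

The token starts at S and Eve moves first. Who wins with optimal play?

Track states (vertex, player-to-move).
A0 = {(T,Eve), (T,Adam)}
A1: add {(P,Eve)}.
A2 = A1; e.g. (N,Eve) stays out. (S,Eve) never enters ⇒ Adam avoids the target.

Adam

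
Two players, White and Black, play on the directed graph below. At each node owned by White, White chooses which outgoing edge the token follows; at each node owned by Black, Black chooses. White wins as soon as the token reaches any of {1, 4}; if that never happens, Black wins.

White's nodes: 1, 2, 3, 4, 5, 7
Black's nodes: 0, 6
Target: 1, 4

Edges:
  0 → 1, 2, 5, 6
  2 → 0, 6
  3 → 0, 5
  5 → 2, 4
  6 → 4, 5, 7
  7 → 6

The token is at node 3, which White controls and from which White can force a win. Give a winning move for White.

5

A0 = {1, 4}
A1: add {5} — 5 (White) has 5→4.
A2: add {3} — 3 (White) has 3→5.
A3 = A2; e.g. 0 (Black) can still go to 2. Fixed point.
From 3, successor 5 is in the attractor (rank 1); the other successor 0 is not.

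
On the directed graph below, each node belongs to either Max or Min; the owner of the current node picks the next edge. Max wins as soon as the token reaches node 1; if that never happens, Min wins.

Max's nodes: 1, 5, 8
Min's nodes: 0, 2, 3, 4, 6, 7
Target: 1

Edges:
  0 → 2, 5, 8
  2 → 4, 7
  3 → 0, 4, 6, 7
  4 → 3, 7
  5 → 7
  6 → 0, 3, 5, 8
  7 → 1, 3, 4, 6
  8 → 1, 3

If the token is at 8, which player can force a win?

A0 = {1}
A1: add {8} — 8 (Max) has 8→1.
A2 = A1; e.g. 0 (Min) can still go to 2. Fixed point.
8 ∈ A1, so Max can force the target.

Max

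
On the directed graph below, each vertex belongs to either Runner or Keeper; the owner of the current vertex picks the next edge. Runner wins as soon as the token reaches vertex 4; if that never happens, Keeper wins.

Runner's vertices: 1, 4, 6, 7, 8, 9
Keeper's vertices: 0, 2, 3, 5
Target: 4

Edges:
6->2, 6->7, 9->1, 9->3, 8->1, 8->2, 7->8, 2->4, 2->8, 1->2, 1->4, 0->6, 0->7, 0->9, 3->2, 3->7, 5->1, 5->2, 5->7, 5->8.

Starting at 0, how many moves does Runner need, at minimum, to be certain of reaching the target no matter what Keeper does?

5

A0 = {4}
A1: add {1} — 1 (Runner) has 1→4.
A2: add {8, 9} — 8 (Runner) has 8→1; 9 (Runner) has 9→1.
A3: add {2, 7} — 2 (Keeper): all of {4, 8} already in; 7 (Runner) has 7→8.
A4: add {3, 5, 6} — 3 (Keeper): all of {2, 7} already in; 5 (Keeper): all of {1, 2, 7, 8} already in; 6 (Runner) has 6→2.
A5: add {0} — 0 (Keeper): all of {6, 7, 9} already in.
A5 = all vertices. Fixed point.
0 enters the attractor at level 5, so Runner can force the target in 5 moves from there.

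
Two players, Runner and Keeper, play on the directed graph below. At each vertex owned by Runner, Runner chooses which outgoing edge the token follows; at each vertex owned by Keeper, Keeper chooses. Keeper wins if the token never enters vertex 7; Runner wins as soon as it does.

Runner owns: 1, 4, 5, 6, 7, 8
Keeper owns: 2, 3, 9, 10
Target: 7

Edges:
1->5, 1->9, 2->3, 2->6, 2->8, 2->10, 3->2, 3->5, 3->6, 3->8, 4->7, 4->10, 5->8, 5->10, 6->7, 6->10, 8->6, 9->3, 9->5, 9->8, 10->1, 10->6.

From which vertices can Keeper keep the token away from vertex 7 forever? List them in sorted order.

A0 = {7}
A1: add {4, 6} — 4 (Runner) has 4→7; 6 (Runner) has 6→7.
A2: add {8} — 8 (Runner) has 8→6.
A3: add {5} — 5 (Runner) has 5→8.
A4: add {1} — 1 (Runner) has 1→5.
A5: add {10} — 10 (Keeper): all of {1, 6} already in.
A6 = A5; e.g. 2 (Keeper) can still go to 3. Fixed point.
Runner's attractor = {1, 4, 5, 6, 7, 8, 10}; Keeper avoids the target exactly from the complement.

2, 3, 9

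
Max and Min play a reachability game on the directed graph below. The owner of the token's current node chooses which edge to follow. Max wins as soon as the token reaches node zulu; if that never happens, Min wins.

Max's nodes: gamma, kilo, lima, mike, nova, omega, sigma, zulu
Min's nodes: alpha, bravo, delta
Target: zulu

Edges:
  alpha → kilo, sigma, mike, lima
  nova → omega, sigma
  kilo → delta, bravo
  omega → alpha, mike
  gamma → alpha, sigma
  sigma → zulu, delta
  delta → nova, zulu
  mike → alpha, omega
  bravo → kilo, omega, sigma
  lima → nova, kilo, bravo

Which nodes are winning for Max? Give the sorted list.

delta, gamma, kilo, lima, nova, sigma, zulu

A0 = {zulu}
A1: add {sigma} — sigma (Max) has sigma→zulu.
A2: add {gamma, nova} — nova (Max) has nova→sigma; gamma (Max) has gamma→sigma.
A3: add {delta, lima} — delta (Min): all of {nova, zulu} already in; lima (Max) has lima→nova.
A4: add {kilo} — kilo (Max) has kilo→delta.
A5 = A4; e.g. alpha (Min) can still go to mike. Fixed point.
Max's winning region = {delta, gamma, kilo, lima, nova, sigma, zulu}.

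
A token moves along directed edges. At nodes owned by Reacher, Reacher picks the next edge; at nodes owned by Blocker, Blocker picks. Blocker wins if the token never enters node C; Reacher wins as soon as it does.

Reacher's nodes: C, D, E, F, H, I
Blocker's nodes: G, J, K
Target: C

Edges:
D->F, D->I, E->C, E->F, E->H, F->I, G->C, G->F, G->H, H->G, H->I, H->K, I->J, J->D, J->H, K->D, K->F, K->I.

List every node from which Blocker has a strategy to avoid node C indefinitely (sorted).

D, F, G, H, I, J, K

A0 = {C}
A1: add {E} — E (Reacher) has E→C.
A2 = A1; e.g. D (Reacher) has no edge into A1. Fixed point.
Reacher's attractor = {C, E}; Blocker avoids the target exactly from the complement.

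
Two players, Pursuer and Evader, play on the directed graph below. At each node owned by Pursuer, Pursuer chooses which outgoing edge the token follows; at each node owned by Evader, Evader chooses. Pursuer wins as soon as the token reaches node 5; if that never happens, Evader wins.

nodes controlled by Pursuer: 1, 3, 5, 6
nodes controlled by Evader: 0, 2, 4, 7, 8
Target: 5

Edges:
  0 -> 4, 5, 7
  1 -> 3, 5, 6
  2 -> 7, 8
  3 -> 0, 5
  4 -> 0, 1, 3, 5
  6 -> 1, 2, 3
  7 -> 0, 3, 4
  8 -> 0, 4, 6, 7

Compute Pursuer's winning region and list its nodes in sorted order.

A0 = {5}
A1: add {1, 3} — 1 (Pursuer) has 1→5; 3 (Pursuer) has 3→5.
A2: add {6} — 6 (Pursuer) has 6→1.
A3 = A2; e.g. 0 (Evader) can still go to 4. Fixed point.
Pursuer's winning region = {1, 3, 5, 6}.

1, 3, 5, 6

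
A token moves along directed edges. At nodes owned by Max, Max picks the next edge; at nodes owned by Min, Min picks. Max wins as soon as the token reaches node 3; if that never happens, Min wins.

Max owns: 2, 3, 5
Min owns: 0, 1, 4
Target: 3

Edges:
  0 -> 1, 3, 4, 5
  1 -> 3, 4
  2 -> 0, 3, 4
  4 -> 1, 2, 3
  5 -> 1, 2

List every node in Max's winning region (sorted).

A0 = {3}
A1: add {2} — 2 (Max) has 2→3.
A2: add {5} — 5 (Max) has 5→2.
A3 = A2; e.g. 0 (Min) can still go to 1. Fixed point.
Max's winning region = {2, 3, 5}.

2, 3, 5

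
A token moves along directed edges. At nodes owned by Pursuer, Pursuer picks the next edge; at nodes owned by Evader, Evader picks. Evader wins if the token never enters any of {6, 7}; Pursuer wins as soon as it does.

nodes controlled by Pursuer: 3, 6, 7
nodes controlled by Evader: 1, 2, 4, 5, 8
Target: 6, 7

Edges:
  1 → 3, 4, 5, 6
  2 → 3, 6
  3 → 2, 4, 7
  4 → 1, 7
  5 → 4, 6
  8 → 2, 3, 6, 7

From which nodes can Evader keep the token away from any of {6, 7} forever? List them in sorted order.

1, 4, 5

A0 = {6, 7}
A1: add {3} — 3 (Pursuer) has 3→7.
A2: add {2} — 2 (Evader): all of {3, 6} already in.
A3: add {8} — 8 (Evader): all of {2, 3, 6, 7} already in.
A4 = A3; e.g. 1 (Evader) can still go to 4. Fixed point.
Pursuer's attractor = {2, 3, 6, 7, 8}; Evader avoids the target exactly from the complement.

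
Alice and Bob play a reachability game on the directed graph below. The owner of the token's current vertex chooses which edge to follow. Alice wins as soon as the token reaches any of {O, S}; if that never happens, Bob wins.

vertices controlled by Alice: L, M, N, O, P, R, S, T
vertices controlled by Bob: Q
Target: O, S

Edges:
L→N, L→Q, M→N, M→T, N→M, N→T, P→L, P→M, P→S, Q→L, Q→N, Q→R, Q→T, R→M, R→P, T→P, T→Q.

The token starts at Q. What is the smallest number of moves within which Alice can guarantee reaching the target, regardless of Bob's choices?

5

A0 = {O, S}
A1: add {P} — P (Alice) has P→S.
A2: add {R, T} — R (Alice) has R→P; T (Alice) has T→P.
A3: add {M, N} — M (Alice) has M→T; N (Alice) has N→T.
A4: add {L} — L (Alice) has L→N.
A5: add {Q} — Q (Bob): all of {L, N, R, T} already in.
A5 = all vertices. Fixed point.
Q enters the attractor at level 5, so Alice can force the target in 5 moves from there.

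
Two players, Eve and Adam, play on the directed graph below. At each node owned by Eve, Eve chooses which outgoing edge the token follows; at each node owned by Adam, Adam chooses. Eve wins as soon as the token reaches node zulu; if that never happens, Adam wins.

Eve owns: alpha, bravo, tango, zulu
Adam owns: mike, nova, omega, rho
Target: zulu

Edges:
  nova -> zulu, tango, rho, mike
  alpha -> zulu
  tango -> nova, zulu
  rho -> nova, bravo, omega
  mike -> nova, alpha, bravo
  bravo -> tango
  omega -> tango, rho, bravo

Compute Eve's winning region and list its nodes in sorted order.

alpha, bravo, tango, zulu

A0 = {zulu}
A1: add {alpha, tango} — alpha (Eve) has alpha→zulu; tango (Eve) has tango→zulu.
A2: add {bravo} — bravo (Eve) has bravo→tango.
A3 = A2; e.g. nova (Adam) can still go to rho. Fixed point.
Eve's winning region = {alpha, bravo, tango, zulu}.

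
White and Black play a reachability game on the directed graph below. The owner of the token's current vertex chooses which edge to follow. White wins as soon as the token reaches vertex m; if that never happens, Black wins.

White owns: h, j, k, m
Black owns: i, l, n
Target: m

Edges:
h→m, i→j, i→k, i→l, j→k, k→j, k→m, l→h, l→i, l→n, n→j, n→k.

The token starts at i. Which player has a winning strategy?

A0 = {m}
A1: add {h, k} — h (White) has h→m; k (White) has k→m.
A2: add {j} — j (White) has j→k.
A3: add {n} — n (Black): all of {j, k} already in.
A4 = A3; e.g. i (Black) can still go to l. Fixed point.
i never enters the attractor, so Black can avoid the target forever.

Black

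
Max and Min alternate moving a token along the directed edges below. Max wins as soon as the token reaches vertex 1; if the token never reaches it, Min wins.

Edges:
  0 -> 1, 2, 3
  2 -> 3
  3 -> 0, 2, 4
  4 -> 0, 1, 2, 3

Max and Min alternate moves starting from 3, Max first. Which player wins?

Min

Track states (vertex, player-to-move).
A0 = {(1,Max), (1,Min)}
A1: add {(0,Max), (4,Max)}.
A2 = A1; e.g. (0,Min) stays out. (3,Max) never enters ⇒ Min avoids the target.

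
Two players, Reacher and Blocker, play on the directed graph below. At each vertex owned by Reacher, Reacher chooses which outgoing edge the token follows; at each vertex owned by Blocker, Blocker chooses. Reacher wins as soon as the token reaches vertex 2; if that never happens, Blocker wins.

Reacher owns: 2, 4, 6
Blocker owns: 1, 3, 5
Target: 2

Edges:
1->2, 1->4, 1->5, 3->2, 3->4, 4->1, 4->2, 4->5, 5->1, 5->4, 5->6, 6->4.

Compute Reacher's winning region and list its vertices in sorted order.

A0 = {2}
A1: add {4} — 4 (Reacher) has 4→2.
A2: add {3, 6} — 3 (Blocker): all of {2, 4} already in; 6 (Reacher) has 6→4.
A3 = A2; e.g. 1 (Blocker) can still go to 5. Fixed point.
Reacher's winning region = {2, 3, 4, 6}.

2, 3, 4, 6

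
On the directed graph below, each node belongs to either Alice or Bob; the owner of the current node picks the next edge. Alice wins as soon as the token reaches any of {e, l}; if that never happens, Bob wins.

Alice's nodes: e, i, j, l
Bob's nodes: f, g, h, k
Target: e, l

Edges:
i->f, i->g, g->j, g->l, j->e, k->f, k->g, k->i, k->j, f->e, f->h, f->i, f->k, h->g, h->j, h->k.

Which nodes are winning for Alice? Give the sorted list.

e, g, i, j, l

A0 = {e, l}
A1: add {j} — j (Alice) has j→e.
A2: add {g} — g (Bob): all of {j, l} already in.
A3: add {i} — i (Alice) has i→g.
A4 = A3; e.g. f (Bob) can still go to h. Fixed point.
Alice's winning region = {e, g, i, j, l}.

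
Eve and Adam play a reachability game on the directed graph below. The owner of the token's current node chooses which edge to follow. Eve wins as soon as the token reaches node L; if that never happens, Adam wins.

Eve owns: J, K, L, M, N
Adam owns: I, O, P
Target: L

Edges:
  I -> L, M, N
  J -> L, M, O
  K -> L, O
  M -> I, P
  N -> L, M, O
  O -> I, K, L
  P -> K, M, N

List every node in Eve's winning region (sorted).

A0 = {L}
A1: add {J, K, N} — J (Eve) has J→L; K (Eve) has K→L; N (Eve) has N→L.
A2 = A1; e.g. I (Adam) can still go to M. Fixed point.
Eve's winning region = {J, K, L, N}.

J, K, L, N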